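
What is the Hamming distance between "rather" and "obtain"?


Comparing character by character (same length = 6):
  Pos 0: 'r' vs 'o' !=
  Pos 1: 'a' vs 'b' !=
  Pos 2: 't' vs 't' =
  Pos 3: 'h' vs 'a' !=
  Pos 4: 'e' vs 'i' !=
  Pos 5: 'r' vs 'n' !=
Hamming distance = 5


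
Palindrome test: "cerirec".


Word: "cerirec"
Reversed: "cerirec"
Forward == Backward? cerirec == cerirec
Palindrome = Yes


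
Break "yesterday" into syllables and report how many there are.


Word: "yesterday"
Syllable breakdown: yes-ter-day
Counting: 3 parts
= 3 syllables


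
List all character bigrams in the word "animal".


Word: "animal" (length 6)
Number of bigrams = 6 - 2 + 1 = 5
  Position 0: "an"
  Position 1: "ni"
  Position 2: "im"
  Position 3: "ma"
  Position 4: "al"
Bigrams = "an", "ni", "im", "ma", "al"


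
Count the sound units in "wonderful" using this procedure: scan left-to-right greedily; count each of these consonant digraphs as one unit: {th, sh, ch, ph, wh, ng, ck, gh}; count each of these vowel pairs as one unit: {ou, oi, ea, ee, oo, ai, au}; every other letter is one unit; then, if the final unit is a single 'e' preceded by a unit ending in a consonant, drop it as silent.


Word: "wonderful" (9 letters)
Left-to-right scan:
  1. 'w' (letter)
  2. 'o' (letter)
  3. 'n' (letter)
  4. 'd' (letter)
  5. 'e' (letter)
  6. 'r' (letter)
  7. 'f' (letter)
  8. 'u' (letter)
  9. 'l' (letter)
Units from scan: 9
Sound units = 9 units


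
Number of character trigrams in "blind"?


Word: "blind" (length 5)
Number of 3-grams = length - 3 + 1 = 5 - 3 + 1
= 3


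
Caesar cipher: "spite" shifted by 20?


Word: "spite"
Shift: 20
Each letter → (letter + shift) mod 26:
  's' (18) + 20 = 12 → 'm'
  'p' (15) + 20 = 9 → 'j'
  'i' (8) + 20 = 2 → 'c'
  't' (19) + 20 = 13 → 'n'
  'e' (4) + 20 = 24 → 'y'
Result = "mjcny"


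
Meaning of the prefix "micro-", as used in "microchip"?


Prefix: micro-
Example: microchip = micro- + chip
Meaning = small


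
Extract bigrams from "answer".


Word: "answer" (length 6)
Number of bigrams = 6 - 2 + 1 = 5
  Position 0: "an"
  Position 1: "ns"
  Position 2: "sw"
  Position 3: "we"
  Position 4: "er"
Bigrams = "an", "ns", "sw", "we", "er"


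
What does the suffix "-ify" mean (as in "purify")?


Suffix: -ify
Example: purify = pure + -ify, with a spelling change
Meaning = to make


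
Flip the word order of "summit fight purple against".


Original: "summit fight purple against"
Words (1..n): summit | fight | purple | against
Reversed (n..1): against | purple | fight | summit
Result = "against purple fight summit"


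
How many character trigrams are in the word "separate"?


Word: "separate" (length 8)
Number of 3-grams = length - 3 + 1 = 8 - 3 + 1
= 6


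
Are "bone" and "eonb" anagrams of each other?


Word 1: "bone" → sorted: beno
Word 2: "eonb" → sorted: beno
Same letters? beno == beno
Anagram = Yes


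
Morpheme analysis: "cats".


Word: "cats"
Morphemes: cat | -s
Each morpheme carries meaning
= 2 morphemes


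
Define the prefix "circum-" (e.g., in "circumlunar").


Prefix: circum-
Example: circumlunar = circum- + lunar
Meaning = around


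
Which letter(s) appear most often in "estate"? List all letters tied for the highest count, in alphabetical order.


Word: "estate"
Letter counts:
  'a': 1
  'e': 2
  's': 1
  't': 2
Maximum count = 2
Most frequent = 'e', 't' (2 times each)


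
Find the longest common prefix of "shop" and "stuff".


Word 1: "shop"
Word 2: "stuff"
Comparing from start:
  Pos 0: 's' == 's'
  Pos 1: 'h' != 't' (stop)
LCP = "s" (length 1)


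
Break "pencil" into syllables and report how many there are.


Word: "pencil"
Syllable breakdown: pen / cil
Counting: 2 parts
= 2 syllables


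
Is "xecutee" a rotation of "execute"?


Word: "execute", Candidate: "xecutee"
Method: check if candidate is substring of word+word
"executeexecute" contains "xecutee"? Yes
Is rotation = Yes


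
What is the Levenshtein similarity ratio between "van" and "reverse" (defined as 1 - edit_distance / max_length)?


Word 1: "van" (length 3)
Word 2: "reverse" (length 7)
One optimal edit sequence:
  1. insert 'r'  (+1)
  2. insert 'e'  (+1)
  3. keep 'v'
  4. insert 'e'  (+1)
  5. insert 'r'  (+1)
  6. substitute 'a' -> 's'  (+1)
  7. substitute 'n' -> 'e'  (+1)
Edit distance = 6
Max length = max(3, 7) = 7
Similarity = 1 - 6/7
= 0.1429


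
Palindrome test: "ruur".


Word: "ruur"
Reversed: "ruur"
Forward == Backward? ruur == ruur
Palindrome = Yes


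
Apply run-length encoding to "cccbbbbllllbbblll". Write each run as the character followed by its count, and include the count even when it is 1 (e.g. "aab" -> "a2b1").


String: "cccbbbbllllbbblll"
Scanning for consecutive runs:
  'c' x 3
  'b' x 4
  'l' x 4
  'b' x 3
  'l' x 3
RLE = "c3b4l4b3l3"


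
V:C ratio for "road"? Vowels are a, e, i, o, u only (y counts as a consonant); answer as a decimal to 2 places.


Word: "road"
Vowels (a,e,i,o,u): 2
Consonants: 2
Ratio = 2/2
= 1.00


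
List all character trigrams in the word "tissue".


Word: "tissue" (length 6)
Number of trigrams = 6 - 3 + 1 = 4
  Position 0: "tis"
  Position 1: "iss"
  Position 2: "ssu"
  Position 3: "sue"
Trigrams = "tis", "iss", "ssu", "sue"


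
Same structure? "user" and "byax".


Pattern of "user": [0, 1, 2, 3]
Pattern of "byax": [0, 1, 2, 3]
Patterns match
Same pattern = Yes


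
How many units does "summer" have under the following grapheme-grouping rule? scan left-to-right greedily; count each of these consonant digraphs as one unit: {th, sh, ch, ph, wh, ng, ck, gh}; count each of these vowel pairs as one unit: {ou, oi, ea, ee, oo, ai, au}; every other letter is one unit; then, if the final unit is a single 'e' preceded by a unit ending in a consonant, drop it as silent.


Word: "summer" (6 letters)
Left-to-right scan:
  1. 's' (letter)
  2. 'u' (letter)
  3. 'm' (letter)
  4. 'm' (letter)
  5. 'e' (letter)
  6. 'r' (letter)
Units from scan: 6
Sound units = 6 units


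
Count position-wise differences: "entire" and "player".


Comparing character by character (same length = 6):
  Pos 0: 'e' vs 'p' !=
  Pos 1: 'n' vs 'l' !=
  Pos 2: 't' vs 'a' !=
  Pos 3: 'i' vs 'y' !=
  Pos 4: 'r' vs 'e' !=
  Pos 5: 'e' vs 'r' !=
Hamming distance = 6


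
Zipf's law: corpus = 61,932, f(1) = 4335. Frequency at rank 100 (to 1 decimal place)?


Zipf's law: f(r) = f(1) / r
f(1) = 4335
f(100) = 4335 / 100
= 43.4 occurrences


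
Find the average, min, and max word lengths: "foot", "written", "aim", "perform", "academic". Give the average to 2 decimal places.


Lengths: "foot"=4, "written"=7, "aim"=3, "perform"=7, "academic"=8
Sum = 29, Count = 5
Average = 29/5 = 5.80
= avg=5.80, min=3, max=8


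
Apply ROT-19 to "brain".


Word: "brain"
Shift: 19
Each letter → (letter + shift) mod 26:
  'b' (1) + 19 = 20 → 'u'
  'r' (17) + 19 = 10 → 'k'
  'a' (0) + 19 = 19 → 't'
  'i' (8) + 19 = 1 → 'b'
  'n' (13) + 19 = 6 → 'g'
Result = "uktbg"


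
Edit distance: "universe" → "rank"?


Word 1: "universe" (length 8)
Word 2: "rank" (length 4)
One optimal edit sequence (insert/delete/substitute each cost 1):
  1. delete 'u'  (+1)
  2. delete 'n'  (+1)
  3. delete 'i'  (+1)
  4. delete 'v'  (+1)
  5. substitute 'e' -> 'r'  (+1)
  6. substitute 'r' -> 'a'  (+1)
  7. substitute 's' -> 'n'  (+1)
  8. substitute 'e' -> 'k'  (+1)
Total edit operations: 8
Edit distance = 8


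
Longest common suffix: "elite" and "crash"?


Word 1: "elite"
Word 2: "crash"
Comparing from end:
  Pos -1: 'e' != 'h' (stop)
LCS = "" (length 0)


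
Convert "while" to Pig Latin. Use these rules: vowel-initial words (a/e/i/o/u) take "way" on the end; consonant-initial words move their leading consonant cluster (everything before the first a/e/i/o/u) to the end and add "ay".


Word: "while"
Starts with consonant(s) → move to end, add 'ay'
Consonant cluster: "wh"
Pig Latin = "ilewhay"


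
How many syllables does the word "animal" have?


Word: "animal"
Syllable breakdown: an / i / mal
Counting: 3 parts
= 3 syllables


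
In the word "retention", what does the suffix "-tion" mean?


Suffix: -tion
Example: retention (retain + -tion, with a spelling change)
Meaning = act or process


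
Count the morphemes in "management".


Word: "management"
Morphemes: manage / -ment
Each morpheme carries meaning
= 2 morphemes


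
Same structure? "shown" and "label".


Pattern of "shown": [0, 1, 2, 3, 4]
Pattern of "label": [0, 1, 2, 3, 0]
Patterns do not match
Same pattern = No


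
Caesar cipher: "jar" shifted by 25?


Word: "jar"
Shift: 25
Each letter → (letter + shift) mod 26:
  'j' (9) + 25 = 8 → 'i'
  'a' (0) + 25 = 25 → 'z'
  'r' (17) + 25 = 16 → 'q'
Result = "izq"


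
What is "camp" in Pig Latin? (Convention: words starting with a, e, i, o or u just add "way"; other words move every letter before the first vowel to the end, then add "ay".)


Word: "camp"
Starts with consonant(s) → move to end, add 'ay'
Consonant cluster: "c"
Pig Latin = "ampcay"


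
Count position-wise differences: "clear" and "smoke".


Comparing character by character (same length = 5):
  Pos 0: 'c' vs 's' !=
  Pos 1: 'l' vs 'm' !=
  Pos 2: 'e' vs 'o' !=
  Pos 3: 'a' vs 'k' !=
  Pos 4: 'r' vs 'e' !=
Hamming distance = 5


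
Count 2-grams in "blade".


Word: "blade" (length 5)
Number of 2-grams = length - 2 + 1 = 5 - 2 + 1
= 4


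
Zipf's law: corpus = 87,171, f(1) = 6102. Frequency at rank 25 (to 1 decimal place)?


Zipf's law: f(r) = f(1) / r
f(1) = 6102
f(25) = 6102 / 25
= 244.1 occurrences


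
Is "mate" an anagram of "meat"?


Word 1: "meat" → sorted: aemt
Word 2: "mate" → sorted: aemt
Same letters? aemt == aemt
Anagram = Yes


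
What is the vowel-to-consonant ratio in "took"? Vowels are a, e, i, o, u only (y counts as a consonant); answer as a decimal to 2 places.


Word: "took"
Vowels (a,e,i,o,u): 2
Consonants: 2
Ratio = 2/2
= 1.00


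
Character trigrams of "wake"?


Word: "wake" (length 4)
Number of trigrams = 4 - 3 + 1 = 2
  Position 0: "wak"
  Position 1: "ake"
Trigrams = "wak", "ake"


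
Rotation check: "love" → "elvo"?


Word: "love", Candidate: "elvo"
Method: check if candidate is substring of word+word
"lovelove" contains "elvo"? No
Is rotation = No


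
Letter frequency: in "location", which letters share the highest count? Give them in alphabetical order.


Word: "location"
Letter counts:
  'a': 1
  'c': 1
  'i': 1
  'l': 1
  'n': 1
  'o': 2
  't': 1
Maximum count = 2
Most frequent = 'o' (2 times each)


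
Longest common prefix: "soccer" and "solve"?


Word 1: "soccer"
Word 2: "solve"
Comparing from start:
  Pos 0: 's' == 's'
  Pos 1: 'o' == 'o'
  Pos 2: 'c' != 'l' (stop)
LCP = "so" (length 2)


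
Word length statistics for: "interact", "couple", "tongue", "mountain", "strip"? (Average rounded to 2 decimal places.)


Lengths: "interact"=8, "couple"=6, "tongue"=6, "mountain"=8, "strip"=5
Sum = 33, Count = 5
Average = 33/5 = 6.60
= avg=6.60, min=5, max=8


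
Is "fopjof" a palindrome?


Word: "fopjof"
Reversed: "fojpof"
Forward == Backward? fopjof != fojpof
Palindrome = No


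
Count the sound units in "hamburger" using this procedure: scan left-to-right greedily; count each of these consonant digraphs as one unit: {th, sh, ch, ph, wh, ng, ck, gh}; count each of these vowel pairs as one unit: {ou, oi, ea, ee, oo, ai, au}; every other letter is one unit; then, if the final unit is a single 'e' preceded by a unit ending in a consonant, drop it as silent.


Word: "hamburger" (9 letters)
Left-to-right scan:
  (1) 'h' (letter)
  (2) 'a' (letter)
  (3) 'm' (letter)
  (4) 'b' (letter)
  (5) 'u' (letter)
  (6) 'r' (letter)
  (7) 'g' (letter)
  (8) 'e' (letter)
  (9) 'r' (letter)
Units from scan: 9
Sound units = 9 units


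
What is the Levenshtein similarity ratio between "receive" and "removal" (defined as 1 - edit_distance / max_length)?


Word 1: "receive" (length 7)
Word 2: "removal" (length 7)
One optimal edit sequence:
  1. keep 'r'
  2. keep 'e'
  3. substitute 'c' -> 'm'  (+1)
  4. substitute 'e' -> 'o'  (+1)
  5. substitute 'i' -> 'v'  (+1)
  6. substitute 'v' -> 'a'  (+1)
  7. substitute 'e' -> 'l'  (+1)
Edit distance = 5
Max length = max(7, 7) = 7
Similarity = 1 - 5/7
= 0.2857


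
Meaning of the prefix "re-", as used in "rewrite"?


Prefix: re-
As in: rewrite -> re- + write
Meaning = again


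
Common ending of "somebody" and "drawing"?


Word 1: "somebody"
Word 2: "drawing"
Comparing from end:
  Pos -1: 'y' != 'g' (stop)
LCS = "" (length 0)


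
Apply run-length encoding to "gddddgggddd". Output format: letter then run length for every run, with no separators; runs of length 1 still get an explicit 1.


String: "gddddgggddd"
Scanning for consecutive runs:
  'g' x 1
  'd' x 4
  'g' x 3
  'd' x 3
RLE = "g1d4g3d3"


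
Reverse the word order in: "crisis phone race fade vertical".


Original: "crisis phone race fade vertical"
Words (1..n): crisis | phone | race | fade | vertical
Reversed (n..1): vertical | fade | race | phone | crisis
Result = "vertical fade race phone crisis"


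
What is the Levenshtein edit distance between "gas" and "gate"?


Word 1: "gas" (length 3)
Word 2: "gate" (length 4)
One optimal edit sequence (insert/delete/substitute each cost 1):
  1. keep 'g'
  2. keep 'a'
  3. insert 't'  (+1)
  4. substitute 's' -> 'e'  (+1)
Total edit operations: 2
Edit distance = 2


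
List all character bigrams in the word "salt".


Word: "salt" (length 4)
Number of bigrams = 4 - 2 + 1 = 3
  Position 0: "sa"
  Position 1: "al"
  Position 2: "lt"
Bigrams = "sa", "al", "lt"


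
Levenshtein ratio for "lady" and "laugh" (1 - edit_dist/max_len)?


Word 1: "lady" (length 4)
Word 2: "laugh" (length 5)
One optimal edit sequence:
  1. keep 'l'
  2. keep 'a'
  3. insert 'u'  (+1)
  4. substitute 'd' -> 'g'  (+1)
  5. substitute 'y' -> 'h'  (+1)
Edit distance = 3
Max length = max(4, 5) = 5
Similarity = 1 - 3/5
= 0.4000


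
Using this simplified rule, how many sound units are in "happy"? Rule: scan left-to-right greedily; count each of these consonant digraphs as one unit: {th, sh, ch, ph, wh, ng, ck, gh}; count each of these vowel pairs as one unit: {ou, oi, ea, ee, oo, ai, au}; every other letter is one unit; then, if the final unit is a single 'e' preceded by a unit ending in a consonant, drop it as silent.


Word: "happy" (5 letters)
Left-to-right scan:
  (1) 'h' (letter)
  (2) 'a' (letter)
  (3) 'p' (letter)
  (4) 'p' (letter)
  (5) 'y' (letter)
Units from scan: 5
Sound units = 5 units


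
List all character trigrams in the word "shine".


Word: "shine" (length 5)
Number of trigrams = 5 - 3 + 1 = 3
  Position 0: "shi"
  Position 1: "hin"
  Position 2: "ine"
Trigrams = "shi", "hin", "ine"


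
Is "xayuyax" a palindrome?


Word: "xayuyax"
Reversed: "xayuyax"
Forward == Backward? xayuyax == xayuyax
Palindrome = Yes


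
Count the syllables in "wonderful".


Word: "wonderful"
Syllable breakdown: won | der | ful
Counting: 3 parts
= 3 syllables


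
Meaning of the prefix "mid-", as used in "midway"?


Prefix: mid-
Example: midway (mid- + way)
Meaning = middle


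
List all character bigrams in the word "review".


Word: "review" (length 6)
Number of bigrams = 6 - 2 + 1 = 5
  Position 0: "re"
  Position 1: "ev"
  Position 2: "vi"
  Position 3: "ie"
  Position 4: "ew"
Bigrams = "re", "ev", "vi", "ie", "ew"


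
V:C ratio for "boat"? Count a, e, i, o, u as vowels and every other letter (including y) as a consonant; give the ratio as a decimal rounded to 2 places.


Word: "boat"
Vowels (a,e,i,o,u): 2
Consonants: 2
Ratio = 2/2
= 1.00


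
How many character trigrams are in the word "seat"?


Word: "seat" (length 4)
Number of 3-grams = length - 3 + 1 = 4 - 3 + 1
= 2


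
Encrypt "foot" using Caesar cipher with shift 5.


Word: "foot"
Shift: 5
Each letter → (letter + shift) mod 26:
  'f' (5) + 5 = 10 → 'k'
  'o' (14) + 5 = 19 → 't'
  'o' (14) + 5 = 19 → 't'
  't' (19) + 5 = 24 → 'y'
Result = "ktty"


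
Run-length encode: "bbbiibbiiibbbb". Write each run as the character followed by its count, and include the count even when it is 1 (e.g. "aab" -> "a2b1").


String: "bbbiibbiiibbbb"
Scanning for consecutive runs:
  'b' x 3
  'i' x 2
  'b' x 2
  'i' x 3
  'b' x 4
RLE = "b3i2b2i3b4"


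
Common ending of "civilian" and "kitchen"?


Word 1: "civilian"
Word 2: "kitchen"
Comparing from end:
  Pos -1: 'n' == 'n'
  Pos -2: 'a' != 'e' (stop)
LCS = "n" (length 1)


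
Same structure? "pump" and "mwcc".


Pattern of "pump": [0, 1, 2, 0]
Pattern of "mwcc": [0, 1, 2, 2]
Patterns do not match
Same pattern = No


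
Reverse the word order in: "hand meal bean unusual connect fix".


Original: "hand meal bean unusual connect fix"
Words (1..n): hand | meal | bean | unusual | connect | fix
Reversed (n..1): fix | connect | unusual | bean | meal | hand
Result = "fix connect unusual bean meal hand"


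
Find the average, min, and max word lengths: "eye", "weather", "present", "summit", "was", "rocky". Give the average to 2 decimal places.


Lengths: "eye"=3, "weather"=7, "present"=7, "summit"=6, "was"=3, "rocky"=5
Sum = 31, Count = 6
Average = 31/6 = 5.17
= avg=5.17, min=3, max=7


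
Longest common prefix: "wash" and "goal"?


Word 1: "wash"
Word 2: "goal"
Comparing from start:
  Pos 0: 'w' != 'g' (stop)
LCP = "" (length 0)


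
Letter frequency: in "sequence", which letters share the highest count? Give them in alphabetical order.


Word: "sequence"
Letter counts:
  'c': 1
  'e': 3
  'n': 1
  'q': 1
  's': 1
  'u': 1
Maximum count = 3
Most frequent = 'e' (3 times each)


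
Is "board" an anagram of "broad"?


Word 1: "broad" → sorted: abdor
Word 2: "board" → sorted: abdor
Same letters? abdor == abdor
Anagram = Yes


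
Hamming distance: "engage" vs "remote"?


Comparing character by character (same length = 6):
  Pos 0: 'e' vs 'r' !=
  Pos 1: 'n' vs 'e' !=
  Pos 2: 'g' vs 'm' !=
  Pos 3: 'a' vs 'o' !=
  Pos 4: 'g' vs 't' !=
  Pos 5: 'e' vs 'e' =
Hamming distance = 5


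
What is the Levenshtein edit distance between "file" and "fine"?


Word 1: "file" (length 4)
Word 2: "fine" (length 4)
One optimal edit sequence (insert/delete/substitute each cost 1):
  1. keep 'f'
  2. keep 'i'
  3. substitute 'l' -> 'n'  (+1)
  4. keep 'e'
Total edit operations: 1
Edit distance = 1


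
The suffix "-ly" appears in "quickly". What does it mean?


Suffix: -ly
As in: quickly -> quick + -ly
Meaning = in a manner


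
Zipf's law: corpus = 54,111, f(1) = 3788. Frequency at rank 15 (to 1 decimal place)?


Zipf's law: f(r) = f(1) / r
f(1) = 3788
f(15) = 3788 / 15
= 252.5 occurrences


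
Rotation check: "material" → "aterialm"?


Word: "material", Candidate: "aterialm"
Method: check if candidate is substring of word+word
"materialmaterial" contains "aterialm"? Yes
Is rotation = Yes


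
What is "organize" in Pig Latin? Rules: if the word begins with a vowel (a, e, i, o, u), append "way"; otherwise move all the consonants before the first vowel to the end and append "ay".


Word: "organize"
Starts with vowel → add 'way'
Pig Latin = "organizeway"


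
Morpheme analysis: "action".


Word: "action"
Morphemes: act + -ion
Each morpheme carries meaning
= 2 morphemes


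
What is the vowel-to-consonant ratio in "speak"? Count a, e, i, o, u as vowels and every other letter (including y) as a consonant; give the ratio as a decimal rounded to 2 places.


Word: "speak"
Vowels (a,e,i,o,u): 2
Consonants: 3
Ratio = 2/3
= 0.67


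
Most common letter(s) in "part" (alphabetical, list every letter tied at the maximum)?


Word: "part"
Letter counts:
  'a': 1
  'p': 1
  'r': 1
  't': 1
Maximum count = 1
Most frequent = 'a', 'p', 'r', 't' (1 time each)


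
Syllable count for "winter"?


Word: "winter"
Syllable breakdown: win · ter
Counting: 2 parts
= 2 syllables


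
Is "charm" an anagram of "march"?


Word 1: "march" → sorted: achmr
Word 2: "charm" → sorted: achmr
Same letters? achmr == achmr
Anagram = Yes


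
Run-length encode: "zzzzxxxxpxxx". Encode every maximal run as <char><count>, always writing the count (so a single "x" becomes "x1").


String: "zzzzxxxxpxxx"
Scanning for consecutive runs:
  'z' x 4
  'x' x 4
  'p' x 1
  'x' x 3
RLE = "z4x4p1x3"


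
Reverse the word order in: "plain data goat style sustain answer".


Original: "plain data goat style sustain answer"
Words (1..n): plain | data | goat | style | sustain | answer
Reversed (n..1): answer | sustain | style | goat | data | plain
Result = "answer sustain style goat data plain"


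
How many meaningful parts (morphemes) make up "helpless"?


Word: "helpless"
Morphemes: help / -less
Each morpheme carries meaning
= 2 morphemes


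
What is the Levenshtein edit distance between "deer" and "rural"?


Word 1: "deer" (length 4)
Word 2: "rural" (length 5)
One optimal edit sequence (insert/delete/substitute each cost 1):
  1. insert 'r'  (+1)
  2. substitute 'd' -> 'u'  (+1)
  3. substitute 'e' -> 'r'  (+1)
  4. substitute 'e' -> 'a'  (+1)
  5. substitute 'r' -> 'l'  (+1)
Total edit operations: 5
Edit distance = 5


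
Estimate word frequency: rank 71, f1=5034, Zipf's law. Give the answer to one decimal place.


Zipf's law: f(r) = f(1) / r
f(1) = 5034
f(71) = 5034 / 71
= 70.9 occurrences


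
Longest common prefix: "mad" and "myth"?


Word 1: "mad"
Word 2: "myth"
Comparing from start:
  Pos 0: 'm' == 'm'
  Pos 1: 'a' != 'y' (stop)
LCP = "m" (length 1)


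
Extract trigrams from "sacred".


Word: "sacred" (length 6)
Number of trigrams = 6 - 3 + 1 = 4
  Position 0: "sac"
  Position 1: "acr"
  Position 2: "cre"
  Position 3: "red"
Trigrams = "sac", "acr", "cre", "red"


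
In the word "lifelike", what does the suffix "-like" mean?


Suffix: -like
Example: lifelike (life + -like)
Meaning = resembling


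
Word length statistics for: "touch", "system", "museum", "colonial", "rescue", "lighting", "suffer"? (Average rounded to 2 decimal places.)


Lengths: "touch"=5, "system"=6, "museum"=6, "colonial"=8, "rescue"=6, "lighting"=8, "suffer"=6
Sum = 45, Count = 7
Average = 45/7 = 6.43
= avg=6.43, min=5, max=8


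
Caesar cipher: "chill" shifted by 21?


Word: "chill"
Shift: 21
Each letter → (letter + shift) mod 26:
  'c' (2) + 21 = 23 → 'x'
  'h' (7) + 21 = 2 → 'c'
  'i' (8) + 21 = 3 → 'd'
  'l' (11) + 21 = 6 → 'g'
  'l' (11) + 21 = 6 → 'g'
Result = "xcdgg"


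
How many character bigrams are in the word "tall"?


Word: "tall" (length 4)
Number of 2-grams = length - 2 + 1 = 4 - 2 + 1
= 3


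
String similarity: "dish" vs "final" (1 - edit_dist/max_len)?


Word 1: "dish" (length 4)
Word 2: "final" (length 5)
One optimal edit sequence:
  1. substitute 'd' -> 'f'  (+1)
  2. keep 'i'
  3. insert 'n'  (+1)
  4. substitute 's' -> 'a'  (+1)
  5. substitute 'h' -> 'l'  (+1)
Edit distance = 4
Max length = max(4, 5) = 5
Similarity = 1 - 4/5
= 0.2000


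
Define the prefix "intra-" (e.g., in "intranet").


Prefix: intra-
As in: intranet -> intra- + net
Meaning = within


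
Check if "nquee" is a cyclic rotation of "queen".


Word: "queen", Candidate: "nquee"
Method: check if candidate is substring of word+word
"queenqueen" contains "nquee"? Yes
Is rotation = Yes


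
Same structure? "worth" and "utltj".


Pattern of "worth": [0, 1, 2, 3, 4]
Pattern of "utltj": [0, 1, 2, 1, 3]
Patterns do not match
Same pattern = No


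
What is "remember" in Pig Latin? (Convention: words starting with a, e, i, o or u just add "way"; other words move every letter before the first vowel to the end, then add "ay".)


Word: "remember"
Starts with consonant(s) → move to end, add 'ay'
Consonant cluster: "r"
Pig Latin = "ememberray"


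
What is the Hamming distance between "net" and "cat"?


Comparing character by character (same length = 3):
  Pos 0: 'n' vs 'c' !=
  Pos 1: 'e' vs 'a' !=
  Pos 2: 't' vs 't' =
Hamming distance = 2


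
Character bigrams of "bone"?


Word: "bone" (length 4)
Number of bigrams = 4 - 2 + 1 = 3
  Position 0: "bo"
  Position 1: "on"
  Position 2: "ne"
Bigrams = "bo", "on", "ne"


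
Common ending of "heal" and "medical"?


Word 1: "heal"
Word 2: "medical"
Comparing from end:
  Pos -1: 'l' == 'l'
  Pos -2: 'a' == 'a'
  Pos -3: 'e' != 'c' (stop)
LCS = "al" (length 2)


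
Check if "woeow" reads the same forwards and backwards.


Word: "woeow"
Reversed: "woeow"
Forward == Backward? woeow == woeow
Palindrome = Yes


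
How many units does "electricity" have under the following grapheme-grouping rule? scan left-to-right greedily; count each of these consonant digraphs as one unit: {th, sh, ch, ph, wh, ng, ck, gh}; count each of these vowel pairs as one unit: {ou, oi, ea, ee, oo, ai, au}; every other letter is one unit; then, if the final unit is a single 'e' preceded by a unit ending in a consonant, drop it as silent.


Word: "electricity" (11 letters)
Left-to-right scan:
  [1] 'e' (letter)
  [2] 'l' (letter)
  [3] 'e' (letter)
  [4] 'c' (letter)
  [5] 't' (letter)
  [6] 'r' (letter)
  [7] 'i' (letter)
  [8] 'c' (letter)
  [9] 'i' (letter)
  [10] 't' (letter)
  [11] 'y' (letter)
Units from scan: 11
Sound units = 11 units


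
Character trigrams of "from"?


Word: "from" (length 4)
Number of trigrams = 4 - 3 + 1 = 2
  Position 0: "fro"
  Position 1: "rom"
Trigrams = "fro", "rom"


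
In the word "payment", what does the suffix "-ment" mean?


Suffix: -ment
Example: payment = pay + -ment
Meaning = result of action


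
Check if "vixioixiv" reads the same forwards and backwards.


Word: "vixioixiv"
Reversed: "vixioixiv"
Forward == Backward? vixioixiv == vixioixiv
Palindrome = Yes


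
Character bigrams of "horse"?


Word: "horse" (length 5)
Number of bigrams = 5 - 2 + 1 = 4
  Position 0: "ho"
  Position 1: "or"
  Position 2: "rs"
  Position 3: "se"
Bigrams = "ho", "or", "rs", "se"


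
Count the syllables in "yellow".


Word: "yellow"
Syllable breakdown: yel · low
Counting: 2 parts
= 2 syllables


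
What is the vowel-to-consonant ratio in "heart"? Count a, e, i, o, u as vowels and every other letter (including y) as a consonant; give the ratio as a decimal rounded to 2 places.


Word: "heart"
Vowels (a,e,i,o,u): 2
Consonants: 3
Ratio = 2/3
= 0.67


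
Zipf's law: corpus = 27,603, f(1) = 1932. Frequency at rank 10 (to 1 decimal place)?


Zipf's law: f(r) = f(1) / r
f(1) = 1932
f(10) = 1932 / 10
= 193.2 occurrences


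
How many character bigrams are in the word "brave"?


Word: "brave" (length 5)
Number of 2-grams = length - 2 + 1 = 5 - 2 + 1
= 4


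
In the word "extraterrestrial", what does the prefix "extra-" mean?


Prefix: extra-
Example: extraterrestrial = extra- + terrestrial
Meaning = beyond


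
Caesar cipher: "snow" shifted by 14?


Word: "snow"
Shift: 14
Each letter → (letter + shift) mod 26:
  's' (18) + 14 = 6 → 'g'
  'n' (13) + 14 = 1 → 'b'
  'o' (14) + 14 = 2 → 'c'
  'w' (22) + 14 = 10 → 'k'
Result = "gbck"


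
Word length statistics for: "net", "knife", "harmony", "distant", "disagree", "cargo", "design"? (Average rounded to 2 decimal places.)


Lengths: "net"=3, "knife"=5, "harmony"=7, "distant"=7, "disagree"=8, "cargo"=5, "design"=6
Sum = 41, Count = 7
Average = 41/7 = 5.86
= avg=5.86, min=3, max=8


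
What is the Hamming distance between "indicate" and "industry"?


Comparing character by character (same length = 8):
  Pos 0: 'i' vs 'i' =
  Pos 1: 'n' vs 'n' =
  Pos 2: 'd' vs 'd' =
  Pos 3: 'i' vs 'u' !=
  Pos 4: 'c' vs 's' !=
  Pos 5: 'a' vs 't' !=
  Pos 6: 't' vs 'r' !=
  Pos 7: 'e' vs 'y' !=
Hamming distance = 5


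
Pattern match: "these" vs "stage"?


Pattern of "these": [0, 1, 2, 3, 2]
Pattern of "stage": [0, 1, 2, 3, 4]
Patterns do not match
Same pattern = No


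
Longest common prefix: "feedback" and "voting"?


Word 1: "feedback"
Word 2: "voting"
Comparing from start:
  Pos 0: 'f' != 'v' (stop)
LCP = "" (length 0)


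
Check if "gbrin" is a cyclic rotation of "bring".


Word: "bring", Candidate: "gbrin"
Method: check if candidate is substring of word+word
"bringbring" contains "gbrin"? Yes
Is rotation = Yes


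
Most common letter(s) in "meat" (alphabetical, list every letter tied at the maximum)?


Word: "meat"
Letter counts:
  'a': 1
  'e': 1
  'm': 1
  't': 1
Maximum count = 1
Most frequent = 'a', 'e', 'm', 't' (1 time each)


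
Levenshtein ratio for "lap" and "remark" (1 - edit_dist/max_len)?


Word 1: "lap" (length 3)
Word 2: "remark" (length 6)
One optimal edit sequence:
  1. insert 'r'  (+1)
  2. insert 'e'  (+1)
  3. substitute 'l' -> 'm'  (+1)
  4. keep 'a'
  5. insert 'r'  (+1)
  6. substitute 'p' -> 'k'  (+1)
Edit distance = 5
Max length = max(3, 6) = 6
Similarity = 1 - 5/6
= 0.1667


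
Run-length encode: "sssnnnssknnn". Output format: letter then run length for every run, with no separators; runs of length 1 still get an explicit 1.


String: "sssnnnssknnn"
Scanning for consecutive runs:
  's' x 3
  'n' x 3
  's' x 2
  'k' x 1
  'n' x 3
RLE = "s3n3s2k1n3"


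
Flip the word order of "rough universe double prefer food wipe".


Original: "rough universe double prefer food wipe"
Words (1..n): rough | universe | double | prefer | food | wipe
Reversed (n..1): wipe | food | prefer | double | universe | rough
Result = "wipe food prefer double universe rough"


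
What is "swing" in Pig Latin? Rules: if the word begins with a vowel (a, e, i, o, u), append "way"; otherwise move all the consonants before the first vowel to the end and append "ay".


Word: "swing"
Starts with consonant(s) → move to end, add 'ay'
Consonant cluster: "sw"
Pig Latin = "ingsway"


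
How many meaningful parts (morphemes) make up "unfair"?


Word: "unfair"
Morphemes: un- + fair
Each morpheme carries meaning
= 2 morphemes


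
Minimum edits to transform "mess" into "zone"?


Word 1: "mess" (length 4)
Word 2: "zone" (length 4)
One optimal edit sequence (insert/delete/substitute each cost 1):
  1. substitute 'm' -> 'z'  (+1)
  2. substitute 'e' -> 'o'  (+1)
  3. substitute 's' -> 'n'  (+1)
  4. substitute 's' -> 'e'  (+1)
Total edit operations: 4
Edit distance = 4


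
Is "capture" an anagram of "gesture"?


Word 1: "gesture" → sorted: eegrstu
Word 2: "capture" → sorted: aceprtu
Same letters? eegrstu != aceprtu
Anagram = No


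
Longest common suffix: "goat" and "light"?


Word 1: "goat"
Word 2: "light"
Comparing from end:
  Pos -1: 't' == 't'
  Pos -2: 'a' != 'h' (stop)
LCS = "t" (length 1)


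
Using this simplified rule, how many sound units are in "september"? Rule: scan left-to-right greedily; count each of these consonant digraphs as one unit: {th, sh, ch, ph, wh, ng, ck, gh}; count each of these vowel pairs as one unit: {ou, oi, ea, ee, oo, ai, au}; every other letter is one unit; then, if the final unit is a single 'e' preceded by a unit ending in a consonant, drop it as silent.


Word: "september" (9 letters)
Left-to-right scan:
  [1] 's' (letter)
  [2] 'e' (letter)
  [3] 'p' (letter)
  [4] 't' (letter)
  [5] 'e' (letter)
  [6] 'm' (letter)
  [7] 'b' (letter)
  [8] 'e' (letter)
  [9] 'r' (letter)
Units from scan: 9
Sound units = 9 units


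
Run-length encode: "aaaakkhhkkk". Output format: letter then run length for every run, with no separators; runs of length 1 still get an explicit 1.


String: "aaaakkhhkkk"
Scanning for consecutive runs:
  'a' x 4
  'k' x 2
  'h' x 2
  'k' x 3
RLE = "a4k2h2k3"


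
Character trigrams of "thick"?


Word: "thick" (length 5)
Number of trigrams = 5 - 3 + 1 = 3
  Position 0: "thi"
  Position 1: "hic"
  Position 2: "ick"
Trigrams = "thi", "hic", "ick"


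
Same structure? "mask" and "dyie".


Pattern of "mask": [0, 1, 2, 3]
Pattern of "dyie": [0, 1, 2, 3]
Patterns match
Same pattern = Yes


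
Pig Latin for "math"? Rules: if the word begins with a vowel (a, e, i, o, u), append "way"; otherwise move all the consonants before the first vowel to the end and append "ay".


Word: "math"
Starts with consonant(s) → move to end, add 'ay'
Consonant cluster: "m"
Pig Latin = "athmay"


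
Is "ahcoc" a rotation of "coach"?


Word: "coach", Candidate: "ahcoc"
Method: check if candidate is substring of word+word
"coachcoach" contains "ahcoc"? No
Is rotation = No


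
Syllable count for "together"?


Word: "together"
Syllable breakdown: to / geth / er
Counting: 3 parts
= 3 syllables


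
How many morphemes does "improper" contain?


Word: "improper"
Morphemes: im- / proper
Each morpheme carries meaning
= 2 morphemes


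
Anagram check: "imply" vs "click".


Word 1: "imply" → sorted: ilmpy
Word 2: "click" → sorted: ccikl
Same letters? ilmpy != ccikl
Anagram = No


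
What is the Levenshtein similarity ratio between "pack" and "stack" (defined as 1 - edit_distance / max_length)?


Word 1: "pack" (length 4)
Word 2: "stack" (length 5)
One optimal edit sequence:
  1. insert 's'  (+1)
  2. substitute 'p' -> 't'  (+1)
  3. keep 'a'
  4. keep 'c'
  5. keep 'k'
Edit distance = 2
Max length = max(4, 5) = 5
Similarity = 1 - 2/5
= 0.6000


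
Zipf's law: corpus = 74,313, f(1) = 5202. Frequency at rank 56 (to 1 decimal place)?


Zipf's law: f(r) = f(1) / r
f(1) = 5202
f(56) = 5202 / 56
= 92.9 occurrences


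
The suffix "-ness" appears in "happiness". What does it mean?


Suffix: -ness
Example: happiness = happy + -ness, with a spelling change
Meaning = state of being


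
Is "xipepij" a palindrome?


Word: "xipepij"
Reversed: "jipepix"
Forward == Backward? xipepij != jipepix
Palindrome = No


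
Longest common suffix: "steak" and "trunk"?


Word 1: "steak"
Word 2: "trunk"
Comparing from end:
  Pos -1: 'k' == 'k'
  Pos -2: 'a' != 'n' (stop)
LCS = "k" (length 1)


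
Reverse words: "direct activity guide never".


Original: "direct activity guide never"
Words (1..n): direct | activity | guide | never
Reversed (n..1): never | guide | activity | direct
Result = "never guide activity direct"


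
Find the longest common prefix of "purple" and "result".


Word 1: "purple"
Word 2: "result"
Comparing from start:
  Pos 0: 'p' != 'r' (stop)
LCP = "" (length 0)


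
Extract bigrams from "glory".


Word: "glory" (length 5)
Number of bigrams = 5 - 2 + 1 = 4
  Position 0: "gl"
  Position 1: "lo"
  Position 2: "or"
  Position 3: "ry"
Bigrams = "gl", "lo", "or", "ry"


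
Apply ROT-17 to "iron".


Word: "iron"
Shift: 17
Each letter → (letter + shift) mod 26:
  'i' (8) + 17 = 25 → 'z'
  'r' (17) + 17 = 8 → 'i'
  'o' (14) + 17 = 5 → 'f'
  'n' (13) + 17 = 4 → 'e'
Result = "zife"


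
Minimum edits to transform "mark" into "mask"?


Word 1: "mark" (length 4)
Word 2: "mask" (length 4)
One optimal edit sequence (insert/delete/substitute each cost 1):
  1. keep 'm'
  2. keep 'a'
  3. substitute 'r' -> 's'  (+1)
  4. keep 'k'
Total edit operations: 1
Edit distance = 1


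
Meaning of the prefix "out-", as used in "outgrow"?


Prefix: out-
Example: outgrow (out- + grow)
Meaning = surpass


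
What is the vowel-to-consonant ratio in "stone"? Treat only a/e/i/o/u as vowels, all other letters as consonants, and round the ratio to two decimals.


Word: "stone"
Vowels (a,e,i,o,u): 2
Consonants: 3
Ratio = 2/3
= 0.67


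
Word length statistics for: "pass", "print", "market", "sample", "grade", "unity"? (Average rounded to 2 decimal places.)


Lengths: "pass"=4, "print"=5, "market"=6, "sample"=6, "grade"=5, "unity"=5
Sum = 31, Count = 6
Average = 31/6 = 5.17
= avg=5.17, min=4, max=6


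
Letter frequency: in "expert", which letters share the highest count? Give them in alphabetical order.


Word: "expert"
Letter counts:
  'e': 2
  'p': 1
  'r': 1
  't': 1
  'x': 1
Maximum count = 2
Most frequent = 'e' (2 times each)


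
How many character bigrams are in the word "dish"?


Word: "dish" (length 4)
Number of 2-grams = length - 2 + 1 = 4 - 2 + 1
= 3


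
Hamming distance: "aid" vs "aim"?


Comparing character by character (same length = 3):
  Pos 0: 'a' vs 'a' =
  Pos 1: 'i' vs 'i' =
  Pos 2: 'd' vs 'm' !=
Hamming distance = 1


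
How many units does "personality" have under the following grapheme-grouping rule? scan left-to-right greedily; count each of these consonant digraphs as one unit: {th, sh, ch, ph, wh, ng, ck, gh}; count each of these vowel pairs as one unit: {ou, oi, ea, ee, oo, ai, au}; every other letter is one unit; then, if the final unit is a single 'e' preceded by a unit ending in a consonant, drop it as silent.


Word: "personality" (11 letters)
Left-to-right scan:
  (1) 'p' (letter)
  (2) 'e' (letter)
  (3) 'r' (letter)
  (4) 's' (letter)
  (5) 'o' (letter)
  (6) 'n' (letter)
  (7) 'a' (letter)
  (8) 'l' (letter)
  (9) 'i' (letter)
  (10) 't' (letter)
  (11) 'y' (letter)
Units from scan: 11
Sound units = 11 units


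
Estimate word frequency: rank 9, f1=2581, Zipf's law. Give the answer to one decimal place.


Zipf's law: f(r) = f(1) / r
f(1) = 2581
f(9) = 2581 / 9
= 286.8 occurrences


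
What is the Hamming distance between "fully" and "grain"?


Comparing character by character (same length = 5):
  Pos 0: 'f' vs 'g' !=
  Pos 1: 'u' vs 'r' !=
  Pos 2: 'l' vs 'a' !=
  Pos 3: 'l' vs 'i' !=
  Pos 4: 'y' vs 'n' !=
Hamming distance = 5


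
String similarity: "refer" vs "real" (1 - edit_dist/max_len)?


Word 1: "refer" (length 5)
Word 2: "real" (length 4)
One optimal edit sequence:
  1. keep 'r'
  2. keep 'e'
  3. delete 'f'  (+1)
  4. substitute 'e' -> 'a'  (+1)
  5. substitute 'r' -> 'l'  (+1)
Edit distance = 3
Max length = max(5, 4) = 5
Similarity = 1 - 3/5
= 0.4000


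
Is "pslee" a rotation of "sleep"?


Word: "sleep", Candidate: "pslee"
Method: check if candidate is substring of word+word
"sleepsleep" contains "pslee"? Yes
Is rotation = Yes


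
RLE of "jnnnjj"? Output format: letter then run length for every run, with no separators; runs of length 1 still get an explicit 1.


String: "jnnnjj"
Scanning for consecutive runs:
  'j' x 1
  'n' x 3
  'j' x 2
RLE = "j1n3j2"


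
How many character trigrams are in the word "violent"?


Word: "violent" (length 7)
Number of 3-grams = length - 3 + 1 = 7 - 3 + 1
= 5


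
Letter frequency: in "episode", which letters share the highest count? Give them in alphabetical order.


Word: "episode"
Letter counts:
  'd': 1
  'e': 2
  'i': 1
  'o': 1
  'p': 1
  's': 1
Maximum count = 2
Most frequent = 'e' (2 times each)


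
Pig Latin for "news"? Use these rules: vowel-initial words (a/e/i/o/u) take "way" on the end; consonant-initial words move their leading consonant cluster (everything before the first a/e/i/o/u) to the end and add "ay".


Word: "news"
Starts with consonant(s) → move to end, add 'ay'
Consonant cluster: "n"
Pig Latin = "ewsnay"


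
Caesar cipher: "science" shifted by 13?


Word: "science"
Shift: 13
Each letter → (letter + shift) mod 26:
  's' (18) + 13 = 5 → 'f'
  'c' (2) + 13 = 15 → 'p'
  'i' (8) + 13 = 21 → 'v'
  'e' (4) + 13 = 17 → 'r'
  'n' (13) + 13 = 0 → 'a'
  'c' (2) + 13 = 15 → 'p'
  'e' (4) + 13 = 17 → 'r'
Result = "fpvrapr"


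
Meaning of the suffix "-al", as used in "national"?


Suffix: -al
Example: national (nation + -al)
Meaning = relating to


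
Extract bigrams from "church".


Word: "church" (length 6)
Number of bigrams = 6 - 2 + 1 = 5
  Position 0: "ch"
  Position 1: "hu"
  Position 2: "ur"
  Position 3: "rc"
  Position 4: "ch"
Bigrams = "ch", "hu", "ur", "rc", "ch"


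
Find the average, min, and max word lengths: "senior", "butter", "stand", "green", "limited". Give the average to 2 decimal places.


Lengths: "senior"=6, "butter"=6, "stand"=5, "green"=5, "limited"=7
Sum = 29, Count = 5
Average = 29/5 = 5.80
= avg=5.80, min=5, max=7
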